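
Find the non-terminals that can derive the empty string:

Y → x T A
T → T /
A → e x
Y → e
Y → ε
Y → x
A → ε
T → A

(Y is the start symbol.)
{ 'A', 'T', 'Y' }

A non-terminal is nullable if it can derive ε (the empty string): either it has an ε-production, or it has a production whose right-hand side consists entirely of nullable non-terminals.

ε-productions: Y → ε, A → ε
So Y, A are immediately nullable.
T → A: every symbol on the right is nullable, so T is nullable too.
Every non-terminal is now nullable.
Nullable = { 'A', 'T', 'Y' }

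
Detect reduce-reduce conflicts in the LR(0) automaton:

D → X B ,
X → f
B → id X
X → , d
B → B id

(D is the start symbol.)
Augment with D' → D and build the canonical LR(0) collection (I0 = CLOSURE({[D' → . D]}), then GOTO on every symbol after a dot until no new states appear). It has 11 states:
  I0: { [D → . X B ,], [D' → . D], [X → . , d], [X → . f] }  — shift
  I1: { [X → , . d] }  — shift
  I2: { [D' → D .] }  — accept
  I3: { [B → . B id], [B → . id X], [D → X . B ,] }  — shift
  I4: { [X → f .] }  — reduce
  I5: { [B → B . id], [D → X B . ,] }  — shift
  I6: { [B → id . X], [X → . , d], [X → . f] }  — shift
  I7: { [B → id X .] }  — reduce
  I8: { [D → X B , .] }  — reduce
  I9: { [B → B id .] }  — reduce
  I10: { [X → , d .] }  — reduce

No state contains more than one complete item.

Answer: No reduce-reduce conflicts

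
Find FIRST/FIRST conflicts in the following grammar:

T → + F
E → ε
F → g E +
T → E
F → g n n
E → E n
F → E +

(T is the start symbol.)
Yes. F → g E '+' / F → g n n on { 'g' }

FIRST sets of the non-terminals at (or reachable through a nullable prefix from) the front of some alternative:
  FIRST(E) = { 'n', ε }

Productions for T:
  T → + F: FIRST = { '+' }
  T → E: FIRST = { 'n', ε }
Productions for E:
  E → ε: FIRST = { ε }
  E → E n: FIRST = { 'n' }
Productions for F:
  F → g E +: FIRST = { 'g' }
  F → g n n: FIRST = { 'g' }
  F → E +: FIRST = { '+', 'n' }

Conflict for F: F → g E + and F → g n n
  Overlap: { 'g' }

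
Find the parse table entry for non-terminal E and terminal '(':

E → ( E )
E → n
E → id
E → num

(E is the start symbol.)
To find M[E, '('], we find productions for E where '(' is in the predict set (PREDICT(N → α) = (FIRST(α) \ {ε}) ∪ (FOLLOW(N) if α ⇒* ε)).

E → ( E ): PREDICT = { '(' }
  '(' is in predict set, so this production goes in M[E, '(']
E → n: PREDICT = { 'n' }
E → id: PREDICT = { 'id' }
E → num: PREDICT = { 'num' }

M[E, '('] = E → ( E )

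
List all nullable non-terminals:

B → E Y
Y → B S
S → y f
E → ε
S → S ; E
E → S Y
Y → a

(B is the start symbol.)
{ 'E' }

ε-productions: E → ε
So E is immediately nullable.
No further non-terminal can be added: every production for the remaining non-terminals contains a terminal or a non-nullable non-terminal.
Nullable = { 'E' }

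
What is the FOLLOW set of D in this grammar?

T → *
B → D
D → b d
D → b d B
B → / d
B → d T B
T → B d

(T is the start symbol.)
{ 'd' }

In B → D: D is at the end, add FOLLOW(B)

The FOLLOW sets referred to above (computed the same way, to a fixed point):
  FOLLOW(B) = { 'd' }

Taking the union: FOLLOW(D) = { 'd' }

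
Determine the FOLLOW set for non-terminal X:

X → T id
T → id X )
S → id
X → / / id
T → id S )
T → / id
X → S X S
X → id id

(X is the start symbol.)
{ $, ')', 'id' }

To compute FOLLOW(X), find every occurrence of X on a right-hand side N → α X β: add FIRST(β) \ {ε}, and if β is empty or nullable also add FOLLOW(N). Iterate to a fixed point.

X is the start symbol, so $ ∈ FOLLOW(X).
In T → id X ): X is followed by ')', add FIRST(')') \ {ε} = { ')' }
In X → S X S: X is followed by S, add FIRST(S) \ {ε} = { 'id' }

Taking the union: FOLLOW(X) = { $, ')', 'id' }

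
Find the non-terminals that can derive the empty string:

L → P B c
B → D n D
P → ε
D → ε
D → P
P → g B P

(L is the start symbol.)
A non-terminal is nullable if it can derive ε (the empty string): either it has an ε-production, or it has a production whose right-hand side consists entirely of nullable non-terminals.

ε-productions: P → ε, D → ε
So P, D are immediately nullable.
No further non-terminal can be added: every production for the remaining non-terminals contains a terminal or a non-nullable non-terminal.
Nullable = { 'D', 'P' }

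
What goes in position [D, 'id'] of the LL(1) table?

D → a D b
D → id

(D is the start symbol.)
To find M[D, 'id'], we find productions for D where 'id' is in the predict set (PREDICT(N → α) = (FIRST(α) \ {ε}) ∪ (FOLLOW(N) if α ⇒* ε)).

D → a D b: PREDICT = { 'a' }
D → id: PREDICT = { 'id' }
  'id' is in predict set, so this production goes in M[D, 'id']

M[D, 'id'] = D → id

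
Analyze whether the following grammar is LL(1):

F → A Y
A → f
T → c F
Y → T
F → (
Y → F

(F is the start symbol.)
Relevant sets:
  FIRST(A) = { 'f' }
  FIRST(T) = { 'c' }
  FIRST(F) = { '(', 'f' }

For F:
  PREDICT(F → A Y) = { 'f' }
  PREDICT(F → '(') = { '(' }
For Y:
  PREDICT(Y → T) = { 'c' }
  PREDICT(Y → F) = { '(', 'f' }
A, T have a single production, so nothing to check there.

All predict sets are disjoint. The grammar IS LL(1).

Answer: Yes, the grammar is LL(1).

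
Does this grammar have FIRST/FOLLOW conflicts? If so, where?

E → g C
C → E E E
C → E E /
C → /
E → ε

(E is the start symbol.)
Yes. E → g C with FOLLOW(E) on { 'g' }; C → E E '/' with FOLLOW(C) on { '/', 'g' }; C → '/' with FOLLOW(C) on { '/' }

A FIRST/FOLLOW conflict occurs when a non-terminal N has a nullable alternative N → β (β ⇒* ε) and another alternative N → α with FIRST(α) ∩ FOLLOW(N) ≠ ∅: on such a lookahead the parser cannot decide between expanding α and letting N vanish via β.

Nullable non-terminals: C, E.
FIRST sets used below: FIRST(E) = { 'g', ε }

C: nullable alternative(s) C → E E E; FOLLOW(C) = { $, '/', 'g' }
  C → E E E: FIRST \ {ε} = { 'g' } — this is the only nullable alternative, skip
  C → E E /: FIRST \ {ε} = { '/', 'g' } — overlaps FOLLOW(C) on { '/', 'g' }: CONFLICT
  C → /: FIRST \ {ε} = { '/' } — overlaps FOLLOW(C) on { '/' }: CONFLICT

E: nullable alternative(s) E → ε; FOLLOW(E) = { $, '/', 'g' }
  E → g C: FIRST \ {ε} = { 'g' } — overlaps FOLLOW(E) on { 'g' }: CONFLICT
  E → ε: FIRST \ {ε} = { } — this is the only nullable alternative, skip

So the grammar has 3 FIRST/FOLLOW conflicts (marked CONFLICT above).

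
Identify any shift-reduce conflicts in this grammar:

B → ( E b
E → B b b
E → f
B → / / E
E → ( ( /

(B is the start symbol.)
A shift-reduce conflict occurs when an LR(0) state has both:
  - a complete (reduce) item [A → α .] (dot at the end), and
  - a shift item [B → β . c γ] (dot before a terminal).

Augment with B' → B and build the canonical LR(0) collection (I0 = CLOSURE({[B' → . B]}), then GOTO on every symbol after a dot until no new states appear). It has 15 states:
  I0: { [B → . ( E b], [B → . / / E], [B' → . B] }  — shift
  I1: { [B → ( . E b], [B → . ( E b], [B → . / / E], [E → . ( ( /], [E → . B b b], [E → . f] }  — shift
  I2: { [B → / . / E] }  — shift
  I3: { [B' → B .] }  — accept
  I4: { [B → . ( E b], [B → . / / E], [B → / / . E], [E → . ( ( /], [E → . B b b], [E → . f] }  — shift
  I5: { [B → ( . E b], [B → . ( E b], [B → . / / E], [E → ( . ( /], [E → . ( ( /], [E → . B b b], [E → . f] }  — shift
  I6: { [E → B . b b] }  — shift
  I7: { [B → / / E .] }  — reduce
  I8: { [E → f .] }  — reduce
  I9: { [E → B b . b] }  — shift
  I10: { [E → B b b .] }  — reduce
  I11: { [B → ( . E b], [B → . ( E b], [B → . / / E], [E → ( ( . /], [E → ( . ( /], [E → . ( ( /], [E → . B b b], [E → . f] }  — shift
  I12: { [B → ( E . b] }  — shift
  I13: { [B → ( E b .] }  — reduce
  I14: { [B → / . / E], [E → ( ( / .] }  — shift, reduce

I14 contains reduce item [E → ( ( / .] and shift item [B → / . / E] — shift-reduce conflict.

Answer: Yes — I14: [E → ( ( / .] vs [B → / . / E]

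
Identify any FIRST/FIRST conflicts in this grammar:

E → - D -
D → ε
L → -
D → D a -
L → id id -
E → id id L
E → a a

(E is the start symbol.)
FIRST sets of the non-terminals at (or reachable through a nullable prefix from) the front of some alternative:
  FIRST(D) = { 'a', ε }

Productions for E:
  E → - D -: FIRST = { '-' }
  E → id id L: FIRST = { 'id' }
  E → a a: FIRST = { 'a' }
Productions for D:
  D → ε: FIRST = { ε }
  D → D a -: FIRST = { 'a' }
Productions for L:
  L → -: FIRST = { '-' }
  L → id id -: FIRST = { 'id' }

All alternatives of each non-terminal have pairwise disjoint FIRST sets.

Answer: No FIRST/FIRST conflicts.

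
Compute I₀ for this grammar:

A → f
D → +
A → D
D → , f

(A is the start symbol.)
First, augment the grammar with A' → A
I₀ = CLOSURE({ [A' → . A] }):
  [A' → . A] has the dot before A: add [A → . f], [A → . D]
  [A → . D] has the dot before D: add [D → . +], [D → . , f]
No further items can be added.

I₀ = { [A → . D], [A → . f], [A' → . A], [D → . +], [D → . , f] }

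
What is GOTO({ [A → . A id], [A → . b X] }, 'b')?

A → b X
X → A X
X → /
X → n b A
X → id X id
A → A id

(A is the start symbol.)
{ [A → . A id], [A → . b X], [A → b . X], [X → . /], [X → . A X], [X → . id X id], [X → . n b A] }

GOTO(I, 'b') = CLOSURE({ [A → αX.β] : [A → α.Xβ] ∈ I, X = 'b' })

Items with dot before 'b', with the dot advanced:
  [A → . b X] → [A → b . X]
Closure of the advanced items:
  [A → b . X] has the dot before X: add [X → . A X], [X → . /], [X → . n b A], [X → . id X id]
  [X → . A X] has the dot before A: add [A → . b X], [A → . A id]

GOTO = { [A → . A id], [A → . b X], [A → b . X], [X → . /], [X → . A X], [X → . id X id], [X → . n b A] }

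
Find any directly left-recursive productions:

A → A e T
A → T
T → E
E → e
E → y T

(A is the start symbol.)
A → A e T: LEFT RECURSIVE (starts with A)
A → T: starts with T
T → E: starts with E
E → e: starts with e
E → y T: starts with y

The grammar has direct left recursion on: A.

Answer: Yes, A is left-recursive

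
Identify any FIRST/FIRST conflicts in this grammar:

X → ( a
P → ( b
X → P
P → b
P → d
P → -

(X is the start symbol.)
Yes. X → '(' a / X → P on { '(' }

A FIRST/FIRST conflict occurs when two productions N → α and N → β for the same non-terminal have FIRST(α) ∩ FIRST(β) ≠ ∅ (with ε ∈ FIRST of a nullable right-hand side, so two nullable alternatives also conflict).

FIRST sets of the non-terminals at (or reachable through a nullable prefix from) the front of some alternative:
  FIRST(P) = { '(', '-', 'b', 'd' }

Productions for X:
  X → ( a: FIRST = { '(' }
  X → P: FIRST = { '(', '-', 'b', 'd' }
Productions for P:
  P → ( b: FIRST = { '(' }
  P → b: FIRST = { 'b' }
  P → d: FIRST = { 'd' }
  P → -: FIRST = { '-' }

Conflict for X: X → ( a and X → P
  Overlap: { '(' }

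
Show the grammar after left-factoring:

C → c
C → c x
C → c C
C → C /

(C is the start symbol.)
Left-factoring transforms A → αβ₁ | αβ₂ into A → αA' and A' → β₁ | β₂
(α is the longest common prefix among the alternatives). Repeat until
no nonterminal has two alternatives with a common prefix.

Round 1: C has alternatives sharing prefix 'c'. Introduce C': C → c C'
  Add: C' → ε
  Add: C' → x
  Add: C' → C

No remaining common prefixes — done.

Resulting grammar:
C → c C'
C' → ε
C' → x
C' → C
C → C /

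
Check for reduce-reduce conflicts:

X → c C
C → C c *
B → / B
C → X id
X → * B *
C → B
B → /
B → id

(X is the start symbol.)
No reduce-reduce conflicts

Augment with X' → X and build the canonical LR(0) collection (I0 = CLOSURE({[X' → . X]}), then GOTO on every symbol after a dot until no new states appear). It has 15 states:
  I0: { [X → . * B *], [X → . c C], [X' → . X] }  — shift
  I1: { [B → . / B], [B → . /], [B → . id], [X → * . B *] }  — shift
  I2: { [X' → X .] }  — accept
  I3: { [B → . / B], [B → . /], [B → . id], [C → . B], [C → . C c *], [C → . X id], [X → . * B *], [X → . c C], [X → c . C] }  — shift
  I4: { [B → . / B], [B → . /], [B → . id], [B → / . B], [B → / .] }  — shift, reduce
  I5: { [C → B .] }  — reduce
  I6: { [C → C . c *], [X → c C .] }  — shift, reduce
  I7: { [C → X . id] }  — shift
  I8: { [B → id .] }  — reduce
  I9: { [C → X id .] }  — reduce
  I10: { [C → C c . *] }  — shift
  I11: { [C → C c * .] }  — reduce
  I12: { [B → / B .] }  — reduce
  I13: { [X → * B . *] }  — shift
  I14: { [X → * B * .] }  — reduce

No state contains more than one complete item.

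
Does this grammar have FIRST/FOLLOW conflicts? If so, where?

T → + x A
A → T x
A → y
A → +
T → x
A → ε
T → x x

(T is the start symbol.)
Yes. A → T x with FOLLOW(A) on { 'x' }

A FIRST/FOLLOW conflict occurs when a non-terminal N has a nullable alternative N → β (β ⇒* ε) and another alternative N → α with FIRST(α) ∩ FOLLOW(N) ≠ ∅: on such a lookahead the parser cannot decide between expanding α and letting N vanish via β.

Nullable non-terminals: A.
FIRST sets used below: FIRST(T) = { '+', 'x' }

A: nullable alternative(s) A → ε; FOLLOW(A) = { $, 'x' }
  A → T x: FIRST \ {ε} = { '+', 'x' } — overlaps FOLLOW(A) on { 'x' }: CONFLICT
  A → y: FIRST \ {ε} = { 'y' } — disjoint from FOLLOW(A)
  A → +: FIRST \ {ε} = { '+' } — disjoint from FOLLOW(A)
  A → ε: FIRST \ {ε} = { } — this is the only nullable alternative, skip

T has no nullable alternative, so no FIRST/FOLLOW check is needed there.

So the grammar has 1 FIRST/FOLLOW conflict (marked CONFLICT above).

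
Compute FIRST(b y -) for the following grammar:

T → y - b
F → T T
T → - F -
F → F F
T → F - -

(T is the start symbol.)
To compute FIRST(b y -), process the symbols left to right:
Symbol b is a terminal. Add 'b' and stop.
FIRST(b y -) = { 'b' }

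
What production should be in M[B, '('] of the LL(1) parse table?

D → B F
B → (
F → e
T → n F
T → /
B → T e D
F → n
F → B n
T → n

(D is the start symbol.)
To find M[B, '('], we find productions for B where '(' is in the predict set (PREDICT(N → α) = (FIRST(α) \ {ε}) ∪ (FOLLOW(N) if α ⇒* ε)).

Relevant sets:
  FIRST(T) = { '/', 'n' }

B → (: PREDICT = { '(' }
  '(' is in predict set, so this production goes in M[B, '(']
B → T e D: PREDICT = { '/', 'n' }

M[B, '('] = B → (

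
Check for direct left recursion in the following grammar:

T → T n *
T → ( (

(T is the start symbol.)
Yes, T is left-recursive

Direct left recursion occurs when N → N α for some non-terminal N (the right-hand side begins with the left-hand side itself).

T → T n *: LEFT RECURSIVE (starts with T)
T → ( (: starts with '('

The grammar has direct left recursion on: T.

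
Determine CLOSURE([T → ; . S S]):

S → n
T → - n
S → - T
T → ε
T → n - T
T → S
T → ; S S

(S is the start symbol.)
{ [S → . - T], [S → . n], [T → ; . S S] }

To compute CLOSURE, for each item [A → α.Bβ] where B is a non-terminal, add [B → .γ] for all productions B → γ; repeat for the newly added items until nothing changes.

Start with: [T → ; . S S]
  [T → ; . S S] has the dot before S: add [S → . n], [S → . - T]
No further items can be added.

CLOSURE = { [S → . - T], [S → . n], [T → ; . S S] }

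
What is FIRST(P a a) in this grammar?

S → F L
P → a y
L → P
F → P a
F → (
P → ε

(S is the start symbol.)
{ 'a' }

FIRST sets of the non-terminals involved (from the grammar, by fixed-point iteration):
  FIRST(P) = { 'a', ε }

To compute FIRST(P a a), process the symbols left to right:
Symbol P is a non-terminal. Add FIRST(P) \ {ε} = { 'a' }
P is nullable (ε ∈ FIRST(P)), continue to the next symbol.
Symbol a is a terminal. Add 'a' and stop.
FIRST(P a a) = { 'a' }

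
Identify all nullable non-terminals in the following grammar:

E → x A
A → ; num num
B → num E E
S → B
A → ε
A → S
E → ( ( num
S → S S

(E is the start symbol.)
ε-productions: A → ε
So A is immediately nullable.
No further non-terminal can be added: every production for the remaining non-terminals contains a terminal or a non-nullable non-terminal.
Nullable = { 'A' }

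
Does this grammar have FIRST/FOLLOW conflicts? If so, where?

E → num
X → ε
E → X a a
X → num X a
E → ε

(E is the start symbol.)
A FIRST/FOLLOW conflict occurs when a non-terminal N has a nullable alternative N → β (β ⇒* ε) and another alternative N → α with FIRST(α) ∩ FOLLOW(N) ≠ ∅: on such a lookahead the parser cannot decide between expanding α and letting N vanish via β.

Nullable non-terminals: E, X.
FIRST sets used below: FIRST(X) = { 'num', ε }

E: nullable alternative(s) E → ε; FOLLOW(E) = { $ }
  E → num: FIRST \ {ε} = { 'num' } — disjoint from FOLLOW(E)
  E → X a a: FIRST \ {ε} = { 'a', 'num' } — disjoint from FOLLOW(E)
  E → ε: FIRST \ {ε} = { } — this is the only nullable alternative, skip

X: nullable alternative(s) X → ε; FOLLOW(X) = { 'a' }
  X → ε: FIRST \ {ε} = { } — this is the only nullable alternative, skip
  X → num X a: FIRST \ {ε} = { 'num' } — disjoint from FOLLOW(X)

No FIRST/FOLLOW conflicts found.

Answer: No FIRST/FOLLOW conflicts.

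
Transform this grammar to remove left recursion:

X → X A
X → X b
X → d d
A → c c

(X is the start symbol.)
X → d d X'
X' → A X'
X' → b X'
X' → ε
A → c c

X is directly left-recursive. The standard transformation for
  A → A α₁ | ... | A α_m | β₁ | ... | β_n
is
  A  → β₁ A' | ... | β_n A'
  A' → α₁ A' | ... | α_m A' | ε

X → d d becomes X → d d X'
X → X A becomes X' → A X'
X → X b becomes X' → b X'
Add X' → ε

Productions for other non-terminals are unchanged:
  A → c c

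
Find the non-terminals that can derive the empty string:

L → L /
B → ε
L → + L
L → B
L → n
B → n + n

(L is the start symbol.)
ε-productions: B → ε
So B is immediately nullable.
L → B: every symbol on the right is nullable, so L is nullable too.
Every non-terminal is now nullable.
Nullable = { 'B', 'L' }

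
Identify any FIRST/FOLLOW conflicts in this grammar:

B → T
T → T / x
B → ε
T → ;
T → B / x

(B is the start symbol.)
A FIRST/FOLLOW conflict occurs when a non-terminal N has a nullable alternative N → β (β ⇒* ε) and another alternative N → α with FIRST(α) ∩ FOLLOW(N) ≠ ∅: on such a lookahead the parser cannot decide between expanding α and letting N vanish via β.

Nullable non-terminals: B.
FIRST sets used below: FIRST(T) = { '/', ';' }

B: nullable alternative(s) B → ε; FOLLOW(B) = { $, '/' }
  B → T: FIRST \ {ε} = { '/', ';' } — overlaps FOLLOW(B) on { '/' }: CONFLICT
  B → ε: FIRST \ {ε} = { } — this is the only nullable alternative, skip

T has no nullable alternative, so no FIRST/FOLLOW check is needed there.

So the grammar has 1 FIRST/FOLLOW conflict (marked CONFLICT above).

Answer: Yes. B → T with FOLLOW(B) on { '/' }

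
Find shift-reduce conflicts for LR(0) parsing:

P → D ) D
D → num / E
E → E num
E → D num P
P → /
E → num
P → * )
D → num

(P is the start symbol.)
A shift-reduce conflict occurs when an LR(0) state has both:
  - a complete (reduce) item [A → α .] (dot at the end), and
  - a shift item [B → β . c γ] (dot before a terminal).

Augment with P' → P and build the canonical LR(0) collection (I0 = CLOSURE({[P' → . P]}), then GOTO on every symbol after a dot until no new states appear). It has 16 states:
  I0: { [D → . num / E], [D → . num], [P → . * )], [P → . /], [P → . D ) D], [P' → . P] }  — shift
  I1: { [P → * . )] }  — shift
  I2: { [P → / .] }  — reduce
  I3: { [P → D . ) D] }  — shift
  I4: { [P' → P .] }  — accept
  I5: { [D → num . / E], [D → num .] }  — shift, reduce
  I6: { [D → . num / E], [D → . num], [D → num / . E], [E → . D num P], [E → . E num], [E → . num] }  — shift
  I7: { [E → D . num P] }  — shift
  I8: { [D → num / E .], [E → E . num] }  — shift, reduce
  I9: { [D → num . / E], [D → num .], [E → num .] }  — shift, 2 reduces
  I10: { [E → E num .] }  — reduce
  I11: { [D → . num / E], [D → . num], [E → D num . P], [P → . * )], [P → . /], [P → . D ) D] }  — shift
  I12: { [E → D num P .] }  — reduce
  I13: { [D → . num / E], [D → . num], [P → D ) . D] }  — shift
  I14: { [P → D ) D .] }  — reduce
  I15: { [P → * ) .] }  — reduce

I5 contains reduce item [D → num .] and shift item [D → num . / E] — shift-reduce conflict.
I8 contains reduce item [D → num / E .] and shift item [E → E . num] — shift-reduce conflict.
I9 contains reduce items [D → num .], [E → num .] and shift item [D → num . / E] — shift-reduce conflict.

Answer: Yes — I5: [D → num .] vs [D → num . / E]; I8: [D → num / E .] vs [E → E . num]; I9: [D → num .] vs [D → num . / E]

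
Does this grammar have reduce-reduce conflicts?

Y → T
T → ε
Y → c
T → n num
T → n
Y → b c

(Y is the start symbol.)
No reduce-reduce conflicts

Augment with Y' → Y and build the canonical LR(0) collection (I0 = CLOSURE({[Y' → . Y]}), then GOTO on every symbol after a dot until no new states appear). It has 8 states:
  I0: { [T → . n num], [T → . n], [T → .], [Y → . T], [Y → . b c], [Y → . c], [Y' → . Y] }  — shift, reduce
  I1: { [Y → T .] }  — reduce
  I2: { [Y' → Y .] }  — accept
  I3: { [Y → b . c] }  — shift
  I4: { [Y → c .] }  — reduce
  I5: { [T → n . num], [T → n .] }  — shift, reduce
  I6: { [T → n num .] }  — reduce
  I7: { [Y → b c .] }  — reduce

No state contains more than one complete item.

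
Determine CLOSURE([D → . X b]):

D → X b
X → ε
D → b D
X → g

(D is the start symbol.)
{ [D → . X b], [X → . g], [X → .] }

To compute CLOSURE, for each item [A → α.Bβ] where B is a non-terminal, add [B → .γ] for all productions B → γ; repeat for the newly added items until nothing changes.

Start with: [D → . X b]
  [D → . X b] has the dot before X: add [X → .], [X → . g]
No further items can be added.

CLOSURE = { [D → . X b], [X → . g], [X → .] }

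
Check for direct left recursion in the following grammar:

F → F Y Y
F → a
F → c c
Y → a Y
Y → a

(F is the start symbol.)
Yes, F is left-recursive

Direct left recursion occurs when N → N α for some non-terminal N (the right-hand side begins with the left-hand side itself).

F → F Y Y: LEFT RECURSIVE (starts with F)
F → a: starts with a
F → c c: starts with c
Y → a Y: starts with a
Y → a: starts with a

The grammar has direct left recursion on: F.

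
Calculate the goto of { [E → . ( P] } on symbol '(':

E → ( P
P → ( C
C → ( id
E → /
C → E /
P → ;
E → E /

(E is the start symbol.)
GOTO(I, '(') = CLOSURE({ [A → αX.β] : [A → α.Xβ] ∈ I, X = '(' })

Items with dot before '(', with the dot advanced:
  [E → . ( P] → [E → ( . P]
Closure of the advanced items:
  [E → ( . P] has the dot before P: add [P → . ( C], [P → . ;]

GOTO = { [E → ( . P], [P → . ( C], [P → . ;] }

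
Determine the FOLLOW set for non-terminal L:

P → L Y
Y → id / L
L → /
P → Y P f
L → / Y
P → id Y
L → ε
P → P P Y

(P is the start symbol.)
{ $, '/', 'f', 'id' }

In P → L Y: L is followed by Y, add FIRST(Y) \ {ε} = { 'id' }
In Y → id / L: L is at the end, add FOLLOW(Y)

The FOLLOW sets referred to above (computed the same way, to a fixed point):
  FOLLOW(Y) = { $, '/', 'f', 'id' }

Taking the union: FOLLOW(L) = { $, '/', 'f', 'id' }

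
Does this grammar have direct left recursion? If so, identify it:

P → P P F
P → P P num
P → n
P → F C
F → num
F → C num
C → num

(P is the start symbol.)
Yes, P is left-recursive

P → P P F: LEFT RECURSIVE (starts with P)
P → P P num: LEFT RECURSIVE (starts with P)
P → n: starts with n
P → F C: starts with F
F → num: starts with num
F → C num: starts with C
C → num: starts with num

The grammar has direct left recursion on: P.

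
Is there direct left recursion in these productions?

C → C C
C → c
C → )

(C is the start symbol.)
Yes, C is left-recursive

Direct left recursion occurs when N → N α for some non-terminal N (the right-hand side begins with the left-hand side itself).

C → C C: LEFT RECURSIVE (starts with C)
C → c: starts with c
C → ): starts with ')'

The grammar has direct left recursion on: C.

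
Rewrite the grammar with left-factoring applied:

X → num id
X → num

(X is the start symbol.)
X → num X'
X' → id
X' → ε

Left-factoring transforms A → αβ₁ | αβ₂ into A → αA' and A' → β₁ | β₂
(α is the longest common prefix among the alternatives). Repeat until
no nonterminal has two alternatives with a common prefix.

Round 1: X has alternatives sharing prefix 'num'. Introduce X': X → num X'
  Add: X' → id
  Add: X' → ε

No remaining common prefixes — done.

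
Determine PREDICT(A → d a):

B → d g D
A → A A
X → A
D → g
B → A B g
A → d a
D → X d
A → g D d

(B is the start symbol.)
{ 'd' }

PREDICT(A → d a) = (FIRST(RHS) \ {ε}) ∪ (FOLLOW(A) if ε ∈ FIRST(RHS), i.e. RHS ⇒* ε)
FIRST(d a) = { 'd' }
ε ∉ FIRST(d a), so FOLLOW(A) is not added.
PREDICT(A → d a) = { 'd' }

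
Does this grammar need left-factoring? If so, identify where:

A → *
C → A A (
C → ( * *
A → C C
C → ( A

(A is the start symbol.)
Yes, C has productions with common prefix '('

Left-factoring is needed when two productions for the same non-terminal
share a common prefix on the right-hand side.

Productions for A:
  A → *
  A → C C
Productions for C:
  C → A A (
  C → ( * *
  C → ( A

Found common prefix '(' in productions for C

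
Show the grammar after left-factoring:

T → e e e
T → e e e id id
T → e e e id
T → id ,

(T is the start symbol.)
T → e e e T'
T' → ε
T' → id T''
T'' → id
T'' → ε
T → id ,

Left-factoring transforms A → αβ₁ | αβ₂ into A → αA' and A' → β₁ | β₂
(α is the longest common prefix among the alternatives). Repeat until
no nonterminal has two alternatives with a common prefix.

Round 1: T has alternatives sharing prefix 'e e e'. Introduce T': T → e e e T'
  Add: T' → ε
  Add: T' → id id
  Add: T' → id

Round 2: T' has alternatives sharing prefix 'id'. Introduce T'': T' → id T''
  Add: T'' → id
  Add: T'' → ε

No remaining common prefixes — done.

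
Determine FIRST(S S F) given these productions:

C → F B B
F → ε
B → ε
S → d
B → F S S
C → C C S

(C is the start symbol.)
FIRST sets of the non-terminals involved (from the grammar, by fixed-point iteration):
  FIRST(S) = { 'd' }

To compute FIRST(S S F), process the symbols left to right:
Symbol S is a non-terminal. Add FIRST(S) \ {ε} = { 'd' }
S is not nullable (ε ∉ FIRST(S)), so stop here.
FIRST(S S F) = { 'd' }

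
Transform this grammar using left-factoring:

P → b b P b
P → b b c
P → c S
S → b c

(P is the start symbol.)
Left-factoring transforms A → αβ₁ | αβ₂ into A → αA' and A' → β₁ | β₂
(α is the longest common prefix among the alternatives). Repeat until
no nonterminal has two alternatives with a common prefix.

Round 1: P has alternatives sharing prefix 'b b'. Introduce P': P → b b P'
  Add: P' → P b
  Add: P' → c

No remaining common prefixes — done.

Resulting grammar:
P → b b P'
P' → P b
P' → c
P → c S
S → b c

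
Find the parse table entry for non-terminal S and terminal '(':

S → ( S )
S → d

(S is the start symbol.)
To find M[S, '('], we find productions for S where '(' is in the predict set (PREDICT(N → α) = (FIRST(α) \ {ε}) ∪ (FOLLOW(N) if α ⇒* ε)).

S → ( S ): PREDICT = { '(' }
  '(' is in predict set, so this production goes in M[S, '(']
S → d: PREDICT = { 'd' }

M[S, '('] = S → ( S )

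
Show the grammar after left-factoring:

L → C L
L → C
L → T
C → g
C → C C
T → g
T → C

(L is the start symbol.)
L → C L'
L' → L
L' → ε
L → T
C → g
C → C C
T → g
T → C

Left-factoring transforms A → αβ₁ | αβ₂ into A → αA' and A' → β₁ | β₂
(α is the longest common prefix among the alternatives). Repeat until
no nonterminal has two alternatives with a common prefix.

Round 1: L has alternatives sharing prefix 'C'. Introduce L': L → C L'
  Add: L' → L
  Add: L' → ε

No remaining common prefixes — done.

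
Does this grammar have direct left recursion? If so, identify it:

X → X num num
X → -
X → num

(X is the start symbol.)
Direct left recursion occurs when N → N α for some non-terminal N (the right-hand side begins with the left-hand side itself).

X → X num num: LEFT RECURSIVE (starts with X)
X → -: starts with '-'
X → num: starts with num

The grammar has direct left recursion on: X.

Answer: Yes, X is left-recursive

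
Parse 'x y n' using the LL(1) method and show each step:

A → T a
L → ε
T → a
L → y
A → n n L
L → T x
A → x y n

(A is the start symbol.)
Stack is shown with the top on the left.

Stack    Input    Action
------------------------
A $      x y n $  output A → x y n
x y n $  x y n $  match 'x'
y n $    y n $    match 'y'
n $      n $      match 'n'
$        $        accept

The string is accepted.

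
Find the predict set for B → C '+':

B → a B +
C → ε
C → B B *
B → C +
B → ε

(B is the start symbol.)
PREDICT(B → C '+') = (FIRST(RHS) \ {ε}) ∪ (FOLLOW(B) if ε ∈ FIRST(RHS), i.e. RHS ⇒* ε)
FIRST(C) = { '*', '+', 'a', ε }
FIRST(C '+') = { '*', '+', 'a' }
ε ∉ FIRST(C '+'), so FOLLOW(B) is not added.
PREDICT(B → C '+') = { '*', '+', 'a' }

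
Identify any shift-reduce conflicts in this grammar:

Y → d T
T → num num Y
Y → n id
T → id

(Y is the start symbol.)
No shift-reduce conflicts

A shift-reduce conflict occurs when an LR(0) state has both:
  - a complete (reduce) item [A → α .] (dot at the end), and
  - a shift item [B → β . c γ] (dot before a terminal).

Augment with Y' → Y and build the canonical LR(0) collection (I0 = CLOSURE({[Y' → . Y]}), then GOTO on every symbol after a dot until no new states appear). It has 10 states:
  I0: { [Y → . d T], [Y → . n id], [Y' → . Y] }  — shift
  I1: { [Y' → Y .] }  — accept
  I2: { [T → . id], [T → . num num Y], [Y → d . T] }  — shift
  I3: { [Y → n . id] }  — shift
  I4: { [Y → n id .] }  — reduce
  I5: { [Y → d T .] }  — reduce
  I6: { [T → id .] }  — reduce
  I7: { [T → num . num Y] }  — shift
  I8: { [T → num num . Y], [Y → . d T], [Y → . n id] }  — shift
  I9: { [T → num num Y .] }  — reduce

No state contains both a complete item and a shift item.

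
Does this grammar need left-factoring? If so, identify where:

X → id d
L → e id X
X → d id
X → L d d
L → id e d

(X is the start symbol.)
Left-factoring is needed when two productions for the same non-terminal
share a common prefix on the right-hand side.

Productions for X:
  X → id d
  X → d id
  X → L d d
Productions for L:
  L → e id X
  L → id e d

No common prefixes found.

Answer: No, left-factoring is not needed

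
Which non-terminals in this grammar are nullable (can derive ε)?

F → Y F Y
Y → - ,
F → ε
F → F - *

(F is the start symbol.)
ε-productions: F → ε
So F is immediately nullable.
No further non-terminal can be added: every production for the remaining non-terminals contains a terminal or a non-nullable non-terminal.
Nullable = { 'F' }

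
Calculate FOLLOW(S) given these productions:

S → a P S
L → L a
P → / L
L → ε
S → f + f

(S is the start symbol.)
{ $ }

To compute FOLLOW(S), find every occurrence of S on a right-hand side N → α S β: add FIRST(β) \ {ε}, and if β is empty or nullable also add FOLLOW(N). Iterate to a fixed point.

S is the start symbol, so $ ∈ FOLLOW(S).
In S → a P S: S is at the end; this adds FOLLOW(S) to itself — nothing new

Taking the union: FOLLOW(S) = { $ }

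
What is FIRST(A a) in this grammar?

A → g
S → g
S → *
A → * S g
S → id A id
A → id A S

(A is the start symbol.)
{ '*', 'g', 'id' }

FIRST sets of the non-terminals involved (from the grammar, by fixed-point iteration):
  FIRST(A) = { '*', 'g', 'id' }

To compute FIRST(A a), process the symbols left to right:
Symbol A is a non-terminal. Add FIRST(A) \ {ε} = { '*', 'g', 'id' }
A is not nullable (ε ∉ FIRST(A)), so stop here.
FIRST(A a) = { '*', 'g', 'id' }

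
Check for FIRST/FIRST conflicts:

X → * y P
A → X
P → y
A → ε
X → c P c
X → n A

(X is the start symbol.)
FIRST sets of the non-terminals at (or reachable through a nullable prefix from) the front of some alternative:
  FIRST(X) = { '*', 'c', 'n' }

Productions for X:
  X → * y P: FIRST = { '*' }
  X → c P c: FIRST = { 'c' }
  X → n A: FIRST = { 'n' }
Productions for A:
  A → X: FIRST = { '*', 'c', 'n' }
  A → ε: FIRST = { ε }
P has only one production, so no FIRST/FIRST conflict is possible there.

All alternatives of each non-terminal have pairwise disjoint FIRST sets.

Answer: No FIRST/FIRST conflicts.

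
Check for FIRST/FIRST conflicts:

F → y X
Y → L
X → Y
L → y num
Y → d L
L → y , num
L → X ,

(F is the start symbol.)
A FIRST/FIRST conflict occurs when two productions N → α and N → β for the same non-terminal have FIRST(α) ∩ FIRST(β) ≠ ∅ (with ε ∈ FIRST of a nullable right-hand side, so two nullable alternatives also conflict).

FIRST sets of the non-terminals at (or reachable through a nullable prefix from) the front of some alternative:
  FIRST(L) = { 'd', 'y' }
  FIRST(X) = { 'd', 'y' }

Productions for Y:
  Y → L: FIRST = { 'd', 'y' }
  Y → d L: FIRST = { 'd' }
Productions for L:
  L → y num: FIRST = { 'y' }
  L → y , num: FIRST = { 'y' }
  L → X ,: FIRST = { 'd', 'y' }
F, X have only one production, so no FIRST/FIRST conflict is possible there.

Conflict for Y: Y → L and Y → d L
  Overlap: { 'd' }
Conflict for L: L → y num and L → y , num
  Overlap: { 'y' }
Conflict for L: L → y num and L → X ,
  Overlap: { 'y' }
Conflict for L: L → y , num and L → X ,
  Overlap: { 'y' }

Answer: Yes. Y → L / Y → d L on { 'd' }; L → y num / L → y ',' num on { 'y' }; L → y num / L → X ',' on { 'y' }; L → y ',' num / L → X ',' on { 'y' }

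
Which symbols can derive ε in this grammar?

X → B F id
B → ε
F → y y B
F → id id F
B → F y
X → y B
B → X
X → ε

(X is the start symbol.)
{ 'B', 'X' }

ε-productions: B → ε, X → ε
So B, X are immediately nullable.
No further non-terminal can be added: every production for the remaining non-terminals contains a terminal or a non-nullable non-terminal.
Nullable = { 'B', 'X' }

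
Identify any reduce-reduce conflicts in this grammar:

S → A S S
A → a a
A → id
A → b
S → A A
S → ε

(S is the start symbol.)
Augment with S' → S and build the canonical LR(0) collection (I0 = CLOSURE({[S' → . S]}), then GOTO on every symbol after a dot until no new states appear). It has 10 states:
  I0: { [A → . a a], [A → . b], [A → . id], [S → . A A], [S → . A S S], [S → .], [S' → . S] }  — shift, reduce
  I1: { [A → . a a], [A → . b], [A → . id], [S → . A A], [S → . A S S], [S → .], [S → A . A], [S → A . S S] }  — shift, reduce
  I2: { [S' → S .] }  — accept
  I3: { [A → a . a] }  — shift
  I4: { [A → b .] }  — reduce
  I5: { [A → id .] }  — reduce
  I6: { [A → a a .] }  — reduce
  I7: { [A → . a a], [A → . b], [A → . id], [S → . A A], [S → . A S S], [S → .], [S → A . A], [S → A . S S], [S → A A .] }  — shift, 2 reduces
  I8: { [A → . a a], [A → . b], [A → . id], [S → . A A], [S → . A S S], [S → .], [S → A S . S] }  — shift, reduce
  I9: { [S → A S S .] }  — reduce

I7 contains complete items [S → .], [S → A A .] — reduce-reduce conflict.

Answer: Yes — I7: [S → .] vs [S → A A .]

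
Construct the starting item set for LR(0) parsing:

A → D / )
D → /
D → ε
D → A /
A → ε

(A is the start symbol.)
{ [A → . D / )], [A → .], [A' → . A], [D → . /], [D → . A /], [D → .] }

First, augment the grammar with A' → A
I₀ = CLOSURE({ [A' → . A] }):
  [A' → . A] has the dot before A: add [A → . D / )], [A → .]
  [A → . D / )] has the dot before D: add [D → . /], [D → .], [D → . A /]
No further items can be added.

I₀ = { [A → . D / )], [A → .], [A' → . A], [D → . /], [D → . A /], [D → .] }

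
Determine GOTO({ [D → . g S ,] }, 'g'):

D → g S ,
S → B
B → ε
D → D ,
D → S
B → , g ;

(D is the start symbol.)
{ [B → . , g ;], [B → .], [D → g . S ,], [S → . B] }

GOTO(I, 'g') = CLOSURE({ [A → αX.β] : [A → α.Xβ] ∈ I, X = 'g' })

Items with dot before 'g', with the dot advanced:
  [D → . g S ,] → [D → g . S ,]
Closure of the advanced items:
  [D → g . S ,] has the dot before S: add [S → . B]
  [S → . B] has the dot before B: add [B → .], [B → . , g ;]

GOTO = { [B → . , g ;], [B → .], [D → g . S ,], [S → . B] }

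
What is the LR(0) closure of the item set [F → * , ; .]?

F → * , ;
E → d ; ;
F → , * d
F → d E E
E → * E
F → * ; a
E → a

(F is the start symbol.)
Start with: [F → * , ; .]
The dot is at the end, so nothing is added.

CLOSURE = { [F → * , ; .] }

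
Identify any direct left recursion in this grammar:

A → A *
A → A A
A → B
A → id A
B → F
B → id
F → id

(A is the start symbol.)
Yes, A is left-recursive

Direct left recursion occurs when N → N α for some non-terminal N (the right-hand side begins with the left-hand side itself).

A → A *: LEFT RECURSIVE (starts with A)
A → A A: LEFT RECURSIVE (starts with A)
A → B: starts with B
A → id A: starts with id
B → F: starts with F
B → id: starts with id
F → id: starts with id

The grammar has direct left recursion on: A.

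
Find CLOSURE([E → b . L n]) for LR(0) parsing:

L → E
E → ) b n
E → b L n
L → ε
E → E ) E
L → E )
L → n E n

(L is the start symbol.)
{ [E → . ) b n], [E → . E ) E], [E → . b L n], [E → b . L n], [L → . E )], [L → . E], [L → . n E n], [L → .] }

To compute CLOSURE, for each item [A → α.Bβ] where B is a non-terminal, add [B → .γ] for all productions B → γ; repeat for the newly added items until nothing changes.

Start with: [E → b . L n]
  [E → b . L n] has the dot before L: add [L → . E], [L → .], [L → . E )], [L → . n E n]
  [L → . E] has the dot before E: add [E → . ) b n], [E → . b L n], [E → . E ) E]
No further items can be added.

CLOSURE = { [E → . ) b n], [E → . E ) E], [E → . b L n], [E → b . L n], [L → . E )], [L → . E], [L → . n E n], [L → .] }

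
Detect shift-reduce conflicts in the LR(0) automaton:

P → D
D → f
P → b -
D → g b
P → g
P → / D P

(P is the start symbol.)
A shift-reduce conflict occurs when an LR(0) state has both:
  - a complete (reduce) item [A → α .] (dot at the end), and
  - a shift item [B → β . c γ] (dot before a terminal).

Augment with P' → P and build the canonical LR(0) collection (I0 = CLOSURE({[P' → . P]}), then GOTO on every symbol after a dot until no new states appear). It has 12 states:
  I0: { [D → . f], [D → . g b], [P → . / D P], [P → . D], [P → . b -], [P → . g], [P' → . P] }  — shift
  I1: { [D → . f], [D → . g b], [P → / . D P] }  — shift
  I2: { [P → D .] }  — reduce
  I3: { [P' → P .] }  — accept
  I4: { [P → b . -] }  — shift
  I5: { [D → f .] }  — reduce
  I6: { [D → g . b], [P → g .] }  — shift, reduce
  I7: { [D → g b .] }  — reduce
  I8: { [P → b - .] }  — reduce
  I9: { [D → . f], [D → . g b], [P → . / D P], [P → . D], [P → . b -], [P → . g], [P → / D . P] }  — shift
  I10: { [D → g . b] }  — shift
  I11: { [P → / D P .] }  — reduce

I6 contains reduce item [P → g .] and shift item [D → g . b] — shift-reduce conflict.

Answer: Yes — I6: [P → g .] vs [D → g . b]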